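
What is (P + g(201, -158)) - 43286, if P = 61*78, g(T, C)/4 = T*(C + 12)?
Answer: -155912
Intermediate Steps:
g(T, C) = 4*T*(12 + C) (g(T, C) = 4*(T*(C + 12)) = 4*(T*(12 + C)) = 4*T*(12 + C))
P = 4758
(P + g(201, -158)) - 43286 = (4758 + 4*201*(12 - 158)) - 43286 = (4758 + 4*201*(-146)) - 43286 = (4758 - 117384) - 43286 = -112626 - 43286 = -155912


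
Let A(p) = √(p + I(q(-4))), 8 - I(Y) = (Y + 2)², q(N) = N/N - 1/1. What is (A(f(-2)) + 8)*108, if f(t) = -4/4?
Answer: 864 + 108*√3 ≈ 1051.1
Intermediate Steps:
f(t) = -1 (f(t) = -4*¼ = -1)
q(N) = 0 (q(N) = 1 - 1*1 = 1 - 1 = 0)
I(Y) = 8 - (2 + Y)² (I(Y) = 8 - (Y + 2)² = 8 - (2 + Y)²)
A(p) = √(4 + p) (A(p) = √(p + (8 - (2 + 0)²)) = √(p + (8 - 1*2²)) = √(p + (8 - 1*4)) = √(p + (8 - 4)) = √(p + 4) = √(4 + p))
(A(f(-2)) + 8)*108 = (√(4 - 1) + 8)*108 = (√3 + 8)*108 = (8 + √3)*108 = 864 + 108*√3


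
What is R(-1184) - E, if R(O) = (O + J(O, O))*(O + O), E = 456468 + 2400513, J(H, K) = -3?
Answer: -46165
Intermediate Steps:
E = 2856981
R(O) = 2*O*(-3 + O) (R(O) = (O - 3)*(O + O) = (-3 + O)*(2*O) = 2*O*(-3 + O))
R(-1184) - E = 2*(-1184)*(-3 - 1184) - 1*2856981 = 2*(-1184)*(-1187) - 2856981 = 2810816 - 2856981 = -46165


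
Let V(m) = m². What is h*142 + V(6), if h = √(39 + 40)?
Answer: 36 + 142*√79 ≈ 1298.1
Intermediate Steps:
h = √79 ≈ 8.8882
h*142 + V(6) = √79*142 + 6² = 142*√79 + 36 = 36 + 142*√79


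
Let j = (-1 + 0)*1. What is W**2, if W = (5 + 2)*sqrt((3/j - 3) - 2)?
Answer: -392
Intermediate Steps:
j = -1 (j = -1*1 = -1)
W = 14*I*sqrt(2) (W = (5 + 2)*sqrt((3/(-1) - 3) - 2) = 7*sqrt((-1*3 - 3) - 2) = 7*sqrt((-3 - 3) - 2) = 7*sqrt(-6 - 2) = 7*sqrt(-8) = 7*(2*I*sqrt(2)) = 14*I*sqrt(2) ≈ 19.799*I)
W**2 = (14*I*sqrt(2))**2 = -392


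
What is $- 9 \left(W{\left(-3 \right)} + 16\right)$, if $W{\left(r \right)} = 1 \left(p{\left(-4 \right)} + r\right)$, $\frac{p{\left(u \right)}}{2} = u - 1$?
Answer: $-27$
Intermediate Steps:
$p{\left(u \right)} = -2 + 2 u$ ($p{\left(u \right)} = 2 \left(u - 1\right) = 2 \left(-1 + u\right) = -2 + 2 u$)
$W{\left(r \right)} = -10 + r$ ($W{\left(r \right)} = 1 \left(\left(-2 + 2 \left(-4\right)\right) + r\right) = 1 \left(\left(-2 - 8\right) + r\right) = 1 \left(-10 + r\right) = -10 + r$)
$- 9 \left(W{\left(-3 \right)} + 16\right) = - 9 \left(\left(-10 - 3\right) + 16\right) = - 9 \left(-13 + 16\right) = \left(-9\right) 3 = -27$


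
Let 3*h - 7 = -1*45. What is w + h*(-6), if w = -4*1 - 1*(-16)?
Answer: 88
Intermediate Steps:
h = -38/3 (h = 7/3 + (-1*45)/3 = 7/3 + (⅓)*(-45) = 7/3 - 15 = -38/3 ≈ -12.667)
w = 12 (w = -4 + 16 = 12)
w + h*(-6) = 12 - 38/3*(-6) = 12 + 76 = 88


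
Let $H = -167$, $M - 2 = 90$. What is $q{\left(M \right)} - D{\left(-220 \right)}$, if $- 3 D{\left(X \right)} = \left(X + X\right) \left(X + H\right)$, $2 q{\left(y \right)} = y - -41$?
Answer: $\frac{113653}{2} \approx 56827.0$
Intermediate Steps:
$M = 92$ ($M = 2 + 90 = 92$)
$q{\left(y \right)} = \frac{41}{2} + \frac{y}{2}$ ($q{\left(y \right)} = \frac{y - -41}{2} = \frac{y + 41}{2} = \frac{41 + y}{2} = \frac{41}{2} + \frac{y}{2}$)
$D{\left(X \right)} = - \frac{2 X \left(-167 + X\right)}{3}$ ($D{\left(X \right)} = - \frac{\left(X + X\right) \left(X - 167\right)}{3} = - \frac{2 X \left(-167 + X\right)}{3}$)
$q{\left(M \right)} - D{\left(-220 \right)} = \left(\frac{41}{2} + \frac{1}{2} \cdot 92\right) - \frac{2}{3} \left(-220\right) \left(167 - -220\right) = \left(\frac{41}{2} + 46\right) - \frac{2}{3} \left(-220\right) \left(167 + 220\right) = \frac{133}{2} - \frac{2}{3} \left(-220\right) 387 = \frac{133}{2} - -56760 = \frac{133}{2} + 56760 = \frac{113653}{2}$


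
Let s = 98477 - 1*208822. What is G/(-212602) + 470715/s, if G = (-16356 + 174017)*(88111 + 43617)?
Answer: -229178566486219/2345956769 ≈ -97691.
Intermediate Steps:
G = 20768368208 (G = 157661*131728 = 20768368208)
s = -110345 (s = 98477 - 208822 = -110345)
G/(-212602) + 470715/s = 20768368208/(-212602) + 470715/(-110345) = 20768368208*(-1/212602) + 470715*(-1/110345) = -10384184104/106301 - 94143/22069 = -229178566486219/2345956769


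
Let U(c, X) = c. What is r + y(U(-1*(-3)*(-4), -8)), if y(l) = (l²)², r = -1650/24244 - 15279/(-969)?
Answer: 388762343/18734 ≈ 20752.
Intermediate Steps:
r = 294119/18734 (r = -1650*1/24244 - 15279*(-1/969) = -75/1102 + 5093/323 = 294119/18734 ≈ 15.700)
y(l) = l⁴
r + y(U(-1*(-3)*(-4), -8)) = 294119/18734 + (-1*(-3)*(-4))⁴ = 294119/18734 + (3*(-4))⁴ = 294119/18734 + (-12)⁴ = 294119/18734 + 20736 = 388762343/18734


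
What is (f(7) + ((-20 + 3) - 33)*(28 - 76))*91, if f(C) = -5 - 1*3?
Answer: 217672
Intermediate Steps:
f(C) = -8 (f(C) = -5 - 3 = -8)
(f(7) + ((-20 + 3) - 33)*(28 - 76))*91 = (-8 + ((-20 + 3) - 33)*(28 - 76))*91 = (-8 + (-17 - 33)*(-48))*91 = (-8 - 50*(-48))*91 = (-8 + 2400)*91 = 2392*91 = 217672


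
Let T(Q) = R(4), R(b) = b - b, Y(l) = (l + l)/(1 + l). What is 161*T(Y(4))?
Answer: 0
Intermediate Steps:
Y(l) = 2*l/(1 + l) (Y(l) = (2*l)/(1 + l) = 2*l/(1 + l))
R(b) = 0
T(Q) = 0
161*T(Y(4)) = 161*0 = 0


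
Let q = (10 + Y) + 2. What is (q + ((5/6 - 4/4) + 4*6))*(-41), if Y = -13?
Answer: -5617/6 ≈ -936.17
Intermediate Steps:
q = -1 (q = (10 - 13) + 2 = -3 + 2 = -1)
(q + ((5/6 - 4/4) + 4*6))*(-41) = (-1 + ((5/6 - 4/4) + 4*6))*(-41) = (-1 + ((5*(⅙) - 4*¼) + 24))*(-41) = (-1 + ((⅚ - 1) + 24))*(-41) = (-1 + (-⅙ + 24))*(-41) = (-1 + 143/6)*(-41) = (137/6)*(-41) = -5617/6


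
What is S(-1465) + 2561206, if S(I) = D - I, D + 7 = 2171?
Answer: 2564835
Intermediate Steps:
D = 2164 (D = -7 + 2171 = 2164)
S(I) = 2164 - I
S(-1465) + 2561206 = (2164 - 1*(-1465)) + 2561206 = (2164 + 1465) + 2561206 = 3629 + 2561206 = 2564835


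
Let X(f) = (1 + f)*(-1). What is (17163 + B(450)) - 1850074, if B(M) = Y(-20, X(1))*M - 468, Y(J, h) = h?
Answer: -1834279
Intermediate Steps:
X(f) = -1 - f
B(M) = -468 - 2*M (B(M) = (-1 - 1*1)*M - 468 = (-1 - 1)*M - 468 = -2*M - 468 = -468 - 2*M)
(17163 + B(450)) - 1850074 = (17163 + (-468 - 2*450)) - 1850074 = (17163 + (-468 - 900)) - 1850074 = (17163 - 1368) - 1850074 = 15795 - 1850074 = -1834279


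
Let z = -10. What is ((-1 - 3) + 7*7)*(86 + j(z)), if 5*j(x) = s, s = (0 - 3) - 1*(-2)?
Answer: 3861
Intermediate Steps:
s = -1 (s = -3 + 2 = -1)
j(x) = -⅕ (j(x) = (⅕)*(-1) = -⅕)
((-1 - 3) + 7*7)*(86 + j(z)) = ((-1 - 3) + 7*7)*(86 - ⅕) = (-4 + 49)*(429/5) = 45*(429/5) = 3861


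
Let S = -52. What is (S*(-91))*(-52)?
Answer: -246064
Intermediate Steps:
(S*(-91))*(-52) = -52*(-91)*(-52) = 4732*(-52) = -246064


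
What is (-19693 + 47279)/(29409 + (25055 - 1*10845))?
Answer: 27586/43619 ≈ 0.63243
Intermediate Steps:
(-19693 + 47279)/(29409 + (25055 - 1*10845)) = 27586/(29409 + (25055 - 10845)) = 27586/(29409 + 14210) = 27586/43619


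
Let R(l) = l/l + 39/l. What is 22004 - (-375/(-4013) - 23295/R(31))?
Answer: 1815817055/56182 ≈ 32320.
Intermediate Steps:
R(l) = 1 + 39/l
22004 - (-375/(-4013) - 23295/R(31)) = 22004 - (-375/(-4013) - 23295*31/(39 + 31)) = 22004 - (-375*(-1/4013) - 23295/((1/31)*70)) = 22004 - (375/4013 - 23295/70/31) = 22004 - (375/4013 - 23295*31/70) = 22004 - (375/4013 - 144429/14) = 22004 - 1*(-579588327/56182) = 22004 + 579588327/56182 = 1815817055/56182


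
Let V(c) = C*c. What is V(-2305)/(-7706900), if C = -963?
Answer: -443943/1541380 ≈ -0.28802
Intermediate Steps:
V(c) = -963*c
V(-2305)/(-7706900) = -963*(-2305)/(-7706900) = 2219715*(-1/7706900) = -443943/1541380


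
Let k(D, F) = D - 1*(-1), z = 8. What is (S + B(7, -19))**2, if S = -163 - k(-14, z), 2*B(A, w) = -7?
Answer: 94249/4 ≈ 23562.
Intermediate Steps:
B(A, w) = -7/2 (B(A, w) = (1/2)*(-7) = -7/2)
k(D, F) = 1 + D (k(D, F) = D + 1 = 1 + D)
S = -150 (S = -163 - (1 - 14) = -163 - 1*(-13) = -163 + 13 = -150)
(S + B(7, -19))**2 = (-150 - 7/2)**2 = (-307/2)**2 = 94249/4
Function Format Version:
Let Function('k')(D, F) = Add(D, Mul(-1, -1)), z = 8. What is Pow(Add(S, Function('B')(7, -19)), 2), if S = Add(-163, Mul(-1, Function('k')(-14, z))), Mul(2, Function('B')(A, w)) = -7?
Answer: Rational(94249, 4) ≈ 23562.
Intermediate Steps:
Function('B')(A, w) = Rational(-7, 2) (Function('B')(A, w) = Mul(Rational(1, 2), -7) = Rational(-7, 2))
Function('k')(D, F) = Add(1, D) (Function('k')(D, F) = Add(D, 1) = Add(1, D))
S = -150 (S = Add(-163, Mul(-1, Add(1, -14))) = Add(-163, Mul(-1, -13)) = Add(-163, 13) = -150)
Pow(Add(S, Function('B')(7, -19)), 2) = Pow(Add(-150, Rational(-7, 2)), 2) = Pow(Rational(-307, 2), 2) = Rational(94249, 4)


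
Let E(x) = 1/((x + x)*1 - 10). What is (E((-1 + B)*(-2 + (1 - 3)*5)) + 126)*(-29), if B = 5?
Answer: -387295/106 ≈ -3653.7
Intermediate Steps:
E(x) = 1/(-10 + 2*x) (E(x) = 1/((2*x)*1 - 10) = 1/(2*x - 10) = 1/(-10 + 2*x))
(E((-1 + B)*(-2 + (1 - 3)*5)) + 126)*(-29) = (1/(2*(-5 + (-1 + 5)*(-2 + (1 - 3)*5))) + 126)*(-29) = (1/(2*(-5 + 4*(-2 - 2*5))) + 126)*(-29) = (1/(2*(-5 + 4*(-2 - 10))) + 126)*(-29) = (1/(2*(-5 + 4*(-12))) + 126)*(-29) = (1/(2*(-5 - 48)) + 126)*(-29) = ((½)/(-53) + 126)*(-29) = ((½)*(-1/53) + 126)*(-29) = (-1/106 + 126)*(-29) = (13355/106)*(-29) = -387295/106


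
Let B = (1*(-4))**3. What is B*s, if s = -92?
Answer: 5888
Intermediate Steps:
B = -64 (B = (-4)**3 = -64)
B*s = -64*(-92) = 5888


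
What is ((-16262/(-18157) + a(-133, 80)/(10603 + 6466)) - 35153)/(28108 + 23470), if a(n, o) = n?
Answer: -5447203517126/7992574151237 ≈ -0.68153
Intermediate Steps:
((-16262/(-18157) + a(-133, 80)/(10603 + 6466)) - 35153)/(28108 + 23470) = ((-16262/(-18157) - 133/(10603 + 6466)) - 35153)/(28108 + 23470) = ((-16262*(-1/18157) - 133/17069) - 35153)/51578 = ((16262/18157 - 133*1/17069) - 35153)*(1/51578) = ((16262/18157 - 133/17069) - 35153)*(1/51578) = (275161197/309921833 - 35153)*(1/51578) = -10894407034252/309921833*1/51578 = -5447203517126/7992574151237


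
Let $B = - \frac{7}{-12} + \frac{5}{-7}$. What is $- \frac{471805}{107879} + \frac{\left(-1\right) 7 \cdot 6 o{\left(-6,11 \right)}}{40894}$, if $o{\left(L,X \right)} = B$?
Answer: $- \frac{38586800671}{8823207652} \approx -4.3733$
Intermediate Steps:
$B = - \frac{11}{84}$ ($B = \left(-7\right) \left(- \frac{1}{12}\right) + 5 \left(- \frac{1}{7}\right) = \frac{7}{12} - \frac{5}{7} = - \frac{11}{84} \approx -0.13095$)
$o{\left(L,X \right)} = - \frac{11}{84}$
$- \frac{471805}{107879} + \frac{\left(-1\right) 7 \cdot 6 o{\left(-6,11 \right)}}{40894} = - \frac{471805}{107879} + \frac{\left(-1\right) 7 \cdot 6 \left(- \frac{11}{84}\right)}{40894} = \left(-471805\right) \frac{1}{107879} + \left(-7\right) 6 \left(- \frac{11}{84}\right) \frac{1}{40894} = - \frac{471805}{107879} + \left(-42\right) \left(- \frac{11}{84}\right) \frac{1}{40894} = - \frac{471805}{107879} + \frac{11}{2} \cdot \frac{1}{40894} = - \frac{471805}{107879} + \frac{11}{81788} = - \frac{38586800671}{8823207652}$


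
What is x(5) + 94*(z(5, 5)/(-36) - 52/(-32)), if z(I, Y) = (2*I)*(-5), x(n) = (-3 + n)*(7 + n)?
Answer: 11063/36 ≈ 307.31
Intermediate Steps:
z(I, Y) = -10*I
x(5) + 94*(z(5, 5)/(-36) - 52/(-32)) = (-21 + 5² + 4*5) + 94*(-10*5/(-36) - 52/(-32)) = (-21 + 25 + 20) + 94*(-50*(-1/36) - 52*(-1/32)) = 24 + 94*(25/18 + 13/8) = 24 + 94*(217/72) = 24 + 10199/36 = 11063/36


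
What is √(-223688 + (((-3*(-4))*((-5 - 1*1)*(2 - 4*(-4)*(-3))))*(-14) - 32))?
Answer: 14*I*√1378 ≈ 519.7*I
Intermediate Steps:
√(-223688 + (((-3*(-4))*((-5 - 1*1)*(2 - 4*(-4)*(-3))))*(-14) - 32)) = √(-223688 + ((12*((-5 - 1)*(2 + 16*(-3))))*(-14) - 32)) = √(-223688 + ((12*(-6*(2 - 48)))*(-14) - 32)) = √(-223688 + ((12*(-6*(-46)))*(-14) - 32)) = √(-223688 + ((12*276)*(-14) - 32)) = √(-223688 + (3312*(-14) - 32)) = √(-223688 + (-46368 - 32)) = √(-223688 - 46400) = √(-270088) = 14*I*√1378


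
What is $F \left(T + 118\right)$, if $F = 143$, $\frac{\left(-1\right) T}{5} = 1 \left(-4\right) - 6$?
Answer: $24024$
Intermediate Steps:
$T = 50$ ($T = - 5 \left(1 \left(-4\right) - 6\right) = - 5 \left(-4 - 6\right) = \left(-5\right) \left(-10\right) = 50$)
$F \left(T + 118\right) = 143 \left(50 + 118\right) = 143 \cdot 168 = 24024$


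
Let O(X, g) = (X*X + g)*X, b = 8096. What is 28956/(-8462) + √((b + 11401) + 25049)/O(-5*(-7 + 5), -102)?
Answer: -14478/4231 - √44546/20 ≈ -13.975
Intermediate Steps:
O(X, g) = X*(g + X²) (O(X, g) = (X² + g)*X = (g + X²)*X = X*(g + X²))
28956/(-8462) + √((b + 11401) + 25049)/O(-5*(-7 + 5), -102) = 28956/(-8462) + √((8096 + 11401) + 25049)/(((-5*(-7 + 5))*(-102 + (-5*(-7 + 5))²))) = 28956*(-1/8462) + √(19497 + 25049)/(((-5*(-2))*(-102 + (-5*(-2))²))) = -14478/4231 + √44546/((10*(-102 + 10²))) = -14478/4231 + √44546/((10*(-102 + 100))) = -14478/4231 + √44546/((10*(-2))) = -14478/4231 + √44546/(-20) = -14478/4231 + √44546*(-1/20) = -14478/4231 - √44546/20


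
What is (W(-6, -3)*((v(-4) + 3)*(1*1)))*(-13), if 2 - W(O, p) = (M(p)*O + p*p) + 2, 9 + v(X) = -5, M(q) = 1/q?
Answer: -1573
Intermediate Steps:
v(X) = -14 (v(X) = -9 - 5 = -14)
W(O, p) = -p² - O/p (W(O, p) = 2 - ((O/p + p*p) + 2) = 2 - ((O/p + p²) + 2) = 2 - ((p² + O/p) + 2) = 2 - (2 + p² + O/p) = 2 + (-2 - p² - O/p) = -p² - O/p)
(W(-6, -3)*((v(-4) + 3)*(1*1)))*(-13) = (((-1*(-6) - 1*(-3)³)/(-3))*((-14 + 3)*(1*1)))*(-13) = ((-(6 - 1*(-27))/3)*(-11*1))*(-13) = (-(6 + 27)/3*(-11))*(-13) = (-⅓*33*(-11))*(-13) = -11*(-11)*(-13) = 121*(-13) = -1573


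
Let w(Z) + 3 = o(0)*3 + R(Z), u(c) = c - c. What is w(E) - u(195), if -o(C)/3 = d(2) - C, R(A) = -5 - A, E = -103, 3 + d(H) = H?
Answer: 104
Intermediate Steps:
d(H) = -3 + H
u(c) = 0
o(C) = 3 + 3*C (o(C) = -3*((-3 + 2) - C) = -3*(-1 - C) = 3 + 3*C)
w(Z) = 1 - Z (w(Z) = -3 + ((3 + 3*0)*3 + (-5 - Z)) = -3 + ((3 + 0)*3 + (-5 - Z)) = -3 + (3*3 + (-5 - Z)) = -3 + (9 + (-5 - Z)) = -3 + (4 - Z) = 1 - Z)
w(E) - u(195) = (1 - 1*(-103)) - 1*0 = (1 + 103) + 0 = 104 + 0 = 104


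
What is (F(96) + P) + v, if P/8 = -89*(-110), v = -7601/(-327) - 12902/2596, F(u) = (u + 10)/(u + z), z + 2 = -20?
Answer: 1230286087255/15704502 ≈ 78340.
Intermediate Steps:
z = -22 (z = -2 - 20 = -22)
F(u) = (10 + u)/(-22 + u) (F(u) = (u + 10)/(u - 22) = (10 + u)/(-22 + u))
v = 7756621/424446 (v = -7601*(-1/327) - 12902*1/2596 = 7601/327 - 6451/1298 = 7756621/424446 ≈ 18.275)
P = 78320 (P = 8*(-89*(-110)) = 8*9790 = 78320)
(F(96) + P) + v = ((10 + 96)/(-22 + 96) + 78320) + 7756621/424446 = (106/74 + 78320) + 7756621/424446 = ((1/74)*106 + 78320) + 7756621/424446 = (53/37 + 78320) + 7756621/424446 = 2897893/37 + 7756621/424446 = 1230286087255/15704502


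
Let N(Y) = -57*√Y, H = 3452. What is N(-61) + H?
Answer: 3452 - 57*I*√61 ≈ 3452.0 - 445.18*I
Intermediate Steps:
N(-61) + H = -57*I*√61 + 3452 = 3452 - 57*I*√61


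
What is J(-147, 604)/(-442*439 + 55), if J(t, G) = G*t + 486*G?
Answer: -68252/64661 ≈ -1.0555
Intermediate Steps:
J(t, G) = 486*G + G*t
J(-147, 604)/(-442*439 + 55) = (604*(486 - 147))/(-442*439 + 55) = (604*339)/(-194038 + 55) = 204756/(-193983) = 204756*(-1/193983) = -68252/64661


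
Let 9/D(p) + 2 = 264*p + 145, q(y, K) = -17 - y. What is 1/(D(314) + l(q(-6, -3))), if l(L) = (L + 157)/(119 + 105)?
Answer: 9300368/6062855 ≈ 1.5340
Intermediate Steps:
l(L) = 157/224 + L/224 (l(L) = (157 + L)/224 = (157 + L)*(1/224) = 157/224 + L/224)
D(p) = 9/(143 + 264*p) (D(p) = 9/(-2 + (264*p + 145)) = 9/(-2 + (145 + 264*p)) = 9/(143 + 264*p))
1/(D(314) + l(q(-6, -3))) = 1/(9/(11*(13 + 24*314)) + (157/224 + (-17 - 1*(-6))/224)) = 1/(9/(11*(13 + 7536)) + (157/224 + (-17 + 6)/224)) = 1/((9/11)/7549 + (157/224 + (1/224)*(-11))) = 1/((9/11)*(1/7549) + (157/224 - 11/224)) = 1/(9/83039 + 73/112) = 1/(6062855/9300368) = 9300368/6062855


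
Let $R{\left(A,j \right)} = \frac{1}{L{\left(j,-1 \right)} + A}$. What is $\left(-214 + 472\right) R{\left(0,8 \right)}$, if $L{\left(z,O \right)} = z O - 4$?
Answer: $- \frac{43}{2} \approx -21.5$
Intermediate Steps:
$L{\left(z,O \right)} = -4 + O z$ ($L{\left(z,O \right)} = O z - 4 = -4 + O z$)
$R{\left(A,j \right)} = \frac{1}{-4 + A - j}$ ($R{\left(A,j \right)} = \frac{1}{\left(-4 - j\right) + A} = \frac{1}{-4 + A - j}$)
$\left(-214 + 472\right) R{\left(0,8 \right)} = \left(-214 + 472\right) \left(- \frac{1}{4 + 8 - 0}\right) = 258 \left(- \frac{1}{4 + 8 + 0}\right) = 258 \left(- \frac{1}{12}\right) = - \frac{43}{2}$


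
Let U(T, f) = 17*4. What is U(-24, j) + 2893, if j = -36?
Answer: 2961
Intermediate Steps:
U(T, f) = 68
U(-24, j) + 2893 = 68 + 2893 = 2961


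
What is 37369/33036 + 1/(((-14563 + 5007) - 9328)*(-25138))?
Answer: 4434822062021/3920596787928 ≈ 1.1312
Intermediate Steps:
37369/33036 + 1/(((-14563 + 5007) - 9328)*(-25138)) = 37369*(1/33036) - 1/25138/(-9556 - 9328) = 37369/33036 - 1/25138/(-18884) = 37369/33036 - 1/18884*(-1/25138) = 37369/33036 + 1/474705992 = 4434822062021/3920596787928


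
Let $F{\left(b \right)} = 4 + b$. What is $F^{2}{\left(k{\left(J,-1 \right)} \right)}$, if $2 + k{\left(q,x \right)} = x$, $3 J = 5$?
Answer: $1$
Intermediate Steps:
$J = \frac{5}{3}$ ($J = \frac{1}{3} \cdot 5 = \frac{5}{3} \approx 1.6667$)
$k{\left(q,x \right)} = -2 + x$
$F^{2}{\left(k{\left(J,-1 \right)} \right)} = \left(4 - 3\right)^{2} = 1^{2} = 1$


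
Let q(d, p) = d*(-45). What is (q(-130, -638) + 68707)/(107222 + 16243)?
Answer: 74557/123465 ≈ 0.60387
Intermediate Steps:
q(d, p) = -45*d
(q(-130, -638) + 68707)/(107222 + 16243) = (-45*(-130) + 68707)/(107222 + 16243) = (5850 + 68707)/123465 = 74557*(1/123465) = 74557/123465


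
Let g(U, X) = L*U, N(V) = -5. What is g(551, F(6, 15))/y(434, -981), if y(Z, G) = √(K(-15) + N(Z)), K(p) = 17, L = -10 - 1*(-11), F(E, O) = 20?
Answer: 551*√3/6 ≈ 159.06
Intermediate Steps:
L = 1 (L = -10 + 11 = 1)
y(Z, G) = 2*√3 (y(Z, G) = √(17 - 5) = √12 = 2*√3)
g(U, X) = U (g(U, X) = 1*U = U)
g(551, F(6, 15))/y(434, -981) = 551/((2*√3)) = 551*(√3/6) = 551*√3/6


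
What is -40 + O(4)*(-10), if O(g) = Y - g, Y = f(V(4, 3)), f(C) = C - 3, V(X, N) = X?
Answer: -10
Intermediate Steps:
f(C) = -3 + C
Y = 1 (Y = -3 + 4 = 1)
O(g) = 1 - g
-40 + O(4)*(-10) = -40 + (1 - 1*4)*(-10) = -40 + (1 - 4)*(-10) = -40 - 3*(-10) = -40 + 30 = -10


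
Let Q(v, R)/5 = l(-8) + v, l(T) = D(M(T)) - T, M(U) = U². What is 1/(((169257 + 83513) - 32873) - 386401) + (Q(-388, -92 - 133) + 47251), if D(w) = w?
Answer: 7604404183/166504 ≈ 45671.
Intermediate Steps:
l(T) = T² - T
Q(v, R) = 360 + 5*v (Q(v, R) = 5*(-8*(-1 - 8) + v) = 5*(-8*(-9) + v) = 5*(72 + v) = 360 + 5*v)
1/(((169257 + 83513) - 32873) - 386401) + (Q(-388, -92 - 133) + 47251) = 1/(((169257 + 83513) - 32873) - 386401) + ((360 + 5*(-388)) + 47251) = 1/((252770 - 32873) - 386401) + ((360 - 1940) + 47251) = 1/(219897 - 386401) + (-1580 + 47251) = 1/(-166504) + 45671 = -1/166504 + 45671 = 7604404183/166504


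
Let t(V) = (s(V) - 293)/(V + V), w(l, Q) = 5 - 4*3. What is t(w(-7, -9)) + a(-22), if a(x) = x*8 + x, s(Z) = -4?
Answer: -2475/14 ≈ -176.79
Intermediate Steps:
a(x) = 9*x (a(x) = 8*x + x = 9*x)
w(l, Q) = -7 (w(l, Q) = 5 - 12 = -7)
t(V) = -297/(2*V) (t(V) = (-4 - 293)/(V + V) = -297*1/(2*V) = -297/(2*V))
t(w(-7, -9)) + a(-22) = -297/2/(-7) + 9*(-22) = -297/2*(-1/7) - 198 = 297/14 - 198 = -2475/14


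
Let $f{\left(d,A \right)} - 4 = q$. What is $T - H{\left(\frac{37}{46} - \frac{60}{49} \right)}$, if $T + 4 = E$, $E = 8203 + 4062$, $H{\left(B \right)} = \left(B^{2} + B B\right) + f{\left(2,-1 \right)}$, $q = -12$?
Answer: $\frac{31165528593}{2540258} \approx 12269.0$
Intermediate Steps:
$f{\left(d,A \right)} = -8$ ($f{\left(d,A \right)} = 4 - 12 = -8$)
$H{\left(B \right)} = -8 + 2 B^{2}$ ($H{\left(B \right)} = \left(B^{2} + B B\right) - 8 = \left(B^{2} + B^{2}\right) - 8 = 2 B^{2} - 8 = -8 + 2 B^{2}$)
$E = 12265$
$T = 12261$ ($T = -4 + 12265 = 12261$)
$T - H{\left(\frac{37}{46} - \frac{60}{49} \right)} = 12261 - \left(-8 + 2 \left(\frac{37}{46} - \frac{60}{49}\right)^{2}\right) = 12261 - \left(-8 + 2 \left(- \frac{947}{2254}\right)^{2}\right) = 12261 - \left(-8 + 2 \cdot \frac{896809}{5080516}\right) = 12261 - \left(-8 + \frac{896809}{2540258}\right) = 12261 - - \frac{19425255}{2540258} = 12261 + \frac{19425255}{2540258} = \frac{31165528593}{2540258}$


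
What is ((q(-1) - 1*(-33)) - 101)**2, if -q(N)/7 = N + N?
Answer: 2916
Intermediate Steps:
q(N) = -14*N (q(N) = -7*(N + N) = -14*N)
((q(-1) - 1*(-33)) - 101)**2 = ((-14*(-1) - 1*(-33)) - 101)**2 = ((14 + 33) - 101)**2 = (47 - 101)**2 = (-54)**2 = 2916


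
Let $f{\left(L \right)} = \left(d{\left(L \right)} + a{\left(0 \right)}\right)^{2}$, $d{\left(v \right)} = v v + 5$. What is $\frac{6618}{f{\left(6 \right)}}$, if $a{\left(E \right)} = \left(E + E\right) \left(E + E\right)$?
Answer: $\frac{6618}{1681} \approx 3.9369$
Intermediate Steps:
$d{\left(v \right)} = 5 + v^{2}$ ($d{\left(v \right)} = v^{2} + 5 = 5 + v^{2}$)
$a{\left(E \right)} = 4 E^{2}$ ($a{\left(E \right)} = 2 E 2 E = 4 E^{2}$)
$f{\left(L \right)} = \left(5 + L^{2}\right)^{2}$ ($f{\left(L \right)} = \left(\left(5 + L^{2}\right) + 4 \cdot 0^{2}\right)^{2} = \left(\left(5 + L^{2}\right) + 4 \cdot 0\right)^{2} = \left(\left(5 + L^{2}\right) + 0\right)^{2} = \left(5 + L^{2}\right)^{2}$)
$\frac{6618}{f{\left(6 \right)}} = \frac{6618}{\left(5 + 6^{2}\right)^{2}} = \frac{6618}{\left(5 + 36\right)^{2}} = \frac{6618}{41^{2}} = \frac{6618}{1681}$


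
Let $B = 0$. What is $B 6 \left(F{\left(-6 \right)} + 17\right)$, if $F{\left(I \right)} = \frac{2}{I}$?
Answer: $0$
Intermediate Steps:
$B 6 \left(F{\left(-6 \right)} + 17\right) = 0 \cdot 6 \left(\frac{2}{-6} + 17\right) = 0 \left(2 \left(- \frac{1}{6}\right) + 17\right) = 0 \left(- \frac{1}{3} + 17\right) = 0 \cdot \frac{50}{3} = 0$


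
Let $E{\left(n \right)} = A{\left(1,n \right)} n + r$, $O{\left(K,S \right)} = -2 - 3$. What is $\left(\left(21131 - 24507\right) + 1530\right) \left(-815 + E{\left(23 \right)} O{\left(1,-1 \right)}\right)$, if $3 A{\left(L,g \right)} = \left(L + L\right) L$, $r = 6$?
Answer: $\frac{5104190}{3} \approx 1.7014 \cdot 10^{6}$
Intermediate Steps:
$A{\left(L,g \right)} = \frac{2 L^{2}}{3}$ ($A{\left(L,g \right)} = \frac{\left(L + L\right) L}{3} = \frac{2 L L}{3} = \frac{2 L^{2}}{3}$)
$O{\left(K,S \right)} = -5$ ($O{\left(K,S \right)} = -2 - 3 = -5$)
$E{\left(n \right)} = 6 + \frac{2 n}{3}$ ($E{\left(n \right)} = \frac{2 \cdot 1^{2}}{3} n + 6 = \frac{2}{3} \cdot 1 n + 6 = \frac{2 n}{3} + 6 = 6 + \frac{2 n}{3}$)
$\left(\left(21131 - 24507\right) + 1530\right) \left(-815 + E{\left(23 \right)} O{\left(1,-1 \right)}\right) = \left(\left(21131 - 24507\right) + 1530\right) \left(-815 + \left(6 + \frac{2}{3} \cdot 23\right) \left(-5\right)\right) = \left(-3376 + 1530\right) \left(-815 + \left(6 + \frac{46}{3}\right) \left(-5\right)\right) = - 1846 \left(-815 + \frac{64}{3} \left(-5\right)\right) = - 1846 \left(-815 - \frac{320}{3}\right) = \left(-1846\right) \left(- \frac{2765}{3}\right) = \frac{5104190}{3}$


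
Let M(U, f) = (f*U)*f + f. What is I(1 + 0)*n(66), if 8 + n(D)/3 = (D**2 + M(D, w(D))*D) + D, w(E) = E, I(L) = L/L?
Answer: 56950518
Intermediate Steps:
I(L) = 1
M(U, f) = f + U*f**2 (M(U, f) = (U*f)*f + f = U*f**2 + f = f + U*f**2)
n(D) = -24 + 3*D + 3*D**2 + 3*D**2*(1 + D**2) (n(D) = -24 + 3*((D**2 + (D*(1 + D*D))*D) + D) = -24 + 3*((D**2 + (D*(1 + D**2))*D) + D) = -24 + 3*((D**2 + D**2*(1 + D**2)) + D) = -24 + 3*(D + D**2 + D**2*(1 + D**2)) = -24 + (3*D + 3*D**2 + 3*D**2*(1 + D**2)) = -24 + 3*D + 3*D**2 + 3*D**2*(1 + D**2))
I(1 + 0)*n(66) = 1*(-24 + 3*66 + 3*66**4 + 6*66**2) = 1*(-24 + 198 + 3*18974736 + 6*4356) = 1*(-24 + 198 + 56924208 + 26136) = 1*56950518 = 56950518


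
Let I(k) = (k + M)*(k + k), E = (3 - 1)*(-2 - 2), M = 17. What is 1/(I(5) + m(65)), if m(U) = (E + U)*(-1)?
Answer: 1/163 ≈ 0.0061350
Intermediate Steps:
E = -8 (E = 2*(-4) = -8)
m(U) = 8 - U (m(U) = (-8 + U)*(-1) = 8 - U)
I(k) = 2*k*(17 + k) (I(k) = (k + 17)*(k + k) = (17 + k)*(2*k) = 2*k*(17 + k))
1/(I(5) + m(65)) = 1/(2*5*(17 + 5) + (8 - 1*65)) = 1/(2*5*22 + (8 - 65)) = 1/(220 - 57) = 1/163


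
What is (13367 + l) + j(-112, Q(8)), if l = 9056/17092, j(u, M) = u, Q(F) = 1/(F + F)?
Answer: 56640879/4273 ≈ 13256.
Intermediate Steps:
Q(F) = 1/(2*F)
l = 2264/4273 (l = 9056*(1/17092) = 2264/4273 ≈ 0.52984)
(13367 + l) + j(-112, Q(8)) = (13367 + 2264/4273) - 112 = 57119455/4273 - 112 = 56640879/4273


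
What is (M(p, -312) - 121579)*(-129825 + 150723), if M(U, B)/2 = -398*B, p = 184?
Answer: 2649302154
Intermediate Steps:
M(U, B) = -796*B (M(U, B) = 2*(-398*B) = -796*B)
(M(p, -312) - 121579)*(-129825 + 150723) = (-796*(-312) - 121579)*(-129825 + 150723) = (248352 - 121579)*20898 = 126773*20898 = 2649302154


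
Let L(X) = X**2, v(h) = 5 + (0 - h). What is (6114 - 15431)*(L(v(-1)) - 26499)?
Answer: 246555771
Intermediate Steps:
v(h) = 5 - h
(6114 - 15431)*(L(v(-1)) - 26499) = (6114 - 15431)*((5 - 1*(-1))**2 - 26499) = -9317*((5 + 1)**2 - 26499) = -9317*(6**2 - 26499) = -9317*(36 - 26499) = -9317*(-26463) = 246555771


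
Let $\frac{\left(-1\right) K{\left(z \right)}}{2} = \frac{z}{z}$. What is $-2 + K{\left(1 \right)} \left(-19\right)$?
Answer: $36$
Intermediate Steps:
$K{\left(z \right)} = -2$ ($K{\left(z \right)} = - 2 \frac{z}{z} = \left(-2\right) 1 = -2$)
$-2 + K{\left(1 \right)} \left(-19\right) = -2 - -38 = -2 + 38 = 36$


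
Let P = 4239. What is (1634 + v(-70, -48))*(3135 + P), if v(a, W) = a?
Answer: 11532936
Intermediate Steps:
(1634 + v(-70, -48))*(3135 + P) = (1634 - 70)*(3135 + 4239) = 1564*7374 = 11532936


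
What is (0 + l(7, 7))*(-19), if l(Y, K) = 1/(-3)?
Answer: 19/3 ≈ 6.3333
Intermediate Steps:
l(Y, K) = -⅓
(0 + l(7, 7))*(-19) = (0 - ⅓)*(-19) = -⅓*(-19) = 19/3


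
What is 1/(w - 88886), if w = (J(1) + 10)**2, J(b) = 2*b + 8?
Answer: -1/88486 ≈ -1.1301e-5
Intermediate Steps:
J(b) = 8 + 2*b
w = 400 (w = ((8 + 2*1) + 10)**2 = ((8 + 2) + 10)**2 = (10 + 10)**2 = 20**2 = 400)
1/(w - 88886) = 1/(400 - 88886) = 1/(-88486) = -1/88486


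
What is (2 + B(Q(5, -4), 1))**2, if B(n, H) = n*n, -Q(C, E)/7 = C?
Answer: 1505529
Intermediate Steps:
Q(C, E) = -7*C
B(n, H) = n**2
(2 + B(Q(5, -4), 1))**2 = (2 + (-7*5)**2)**2 = (2 + (-35)**2)**2 = (2 + 1225)**2 = 1227**2 = 1505529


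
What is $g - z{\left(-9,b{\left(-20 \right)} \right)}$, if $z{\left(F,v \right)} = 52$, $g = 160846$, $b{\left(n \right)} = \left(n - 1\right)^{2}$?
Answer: $160794$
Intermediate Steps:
$b{\left(n \right)} = \left(-1 + n\right)^{2}$
$g - z{\left(-9,b{\left(-20 \right)} \right)} = 160846 - 52 = 160794$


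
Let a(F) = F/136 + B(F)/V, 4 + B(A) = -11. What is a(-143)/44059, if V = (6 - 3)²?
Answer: -1109/17976072 ≈ -6.1693e-5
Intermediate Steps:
V = 9 (V = 3² = 9)
B(A) = -15 (B(A) = -4 - 11 = -15)
a(F) = -5/3 + F/136 (a(F) = F/136 - 15/9 = F*(1/136) - 15*⅑ = F/136 - 5/3 = -5/3 + F/136)
a(-143)/44059 = (-5/3 + (1/136)*(-143))/44059 = (-5/3 - 143/136)*(1/44059) = -1109/408*1/44059 = -1109/17976072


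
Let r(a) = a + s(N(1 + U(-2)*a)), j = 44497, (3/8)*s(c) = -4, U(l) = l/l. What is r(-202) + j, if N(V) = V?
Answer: 132853/3 ≈ 44284.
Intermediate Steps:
U(l) = 1
s(c) = -32/3 (s(c) = (8/3)*(-4) = -32/3)
r(a) = -32/3 + a (r(a) = a - 32/3 = -32/3 + a)
r(-202) + j = (-32/3 - 202) + 44497 = -638/3 + 44497 = 132853/3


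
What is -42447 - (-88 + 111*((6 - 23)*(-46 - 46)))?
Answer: -215963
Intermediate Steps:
-42447 - (-88 + 111*((6 - 23)*(-46 - 46))) = -42447 - (-88 + 111*(-17*(-92))) = -42447 - (-88 + 111*1564) = -42447 - (-88 + 173604) = -42447 - 1*173516 = -42447 - 173516 = -215963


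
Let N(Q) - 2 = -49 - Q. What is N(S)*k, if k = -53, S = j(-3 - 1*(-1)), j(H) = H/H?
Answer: 2544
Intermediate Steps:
j(H) = 1
S = 1
N(Q) = -47 - Q (N(Q) = 2 + (-49 - Q) = -47 - Q)
N(S)*k = (-47 - 1*1)*(-53) = (-47 - 1)*(-53) = -48*(-53) = 2544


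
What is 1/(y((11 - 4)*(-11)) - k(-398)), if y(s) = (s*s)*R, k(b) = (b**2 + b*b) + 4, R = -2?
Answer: -1/328670 ≈ -3.0426e-6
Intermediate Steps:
k(b) = 4 + 2*b**2 (k(b) = (b**2 + b**2) + 4 = 2*b**2 + 4 = 4 + 2*b**2)
y(s) = -2*s**2 (y(s) = (s*s)*(-2) = s**2*(-2) = -2*s**2)
1/(y((11 - 4)*(-11)) - k(-398)) = 1/(-2*121*(11 - 4)**2 - (4 + 2*(-398)**2)) = 1/(-2*(7*(-11))**2 - (4 + 2*158404)) = 1/(-2*(-77)**2 - (4 + 316808)) = 1/(-2*5929 - 1*316812) = 1/(-11858 - 316812) = 1/(-328670) = -1/328670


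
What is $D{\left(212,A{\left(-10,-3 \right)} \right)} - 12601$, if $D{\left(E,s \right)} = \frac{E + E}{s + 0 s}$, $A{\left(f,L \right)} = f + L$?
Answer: $- \frac{164237}{13} \approx -12634.0$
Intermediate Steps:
$A{\left(f,L \right)} = L + f$
$D{\left(E,s \right)} = \frac{2 E}{s}$ ($D{\left(E,s \right)} = \frac{2 E}{s + 0} = \frac{2 E}{s}$)
$D{\left(212,A{\left(-10,-3 \right)} \right)} - 12601 = 2 \cdot 212 \frac{1}{-3 - 10} - 12601 = 2 \cdot 212 \frac{1}{-13} - 12601 = 2 \cdot 212 \left(- \frac{1}{13}\right) - 12601 = - \frac{424}{13} - 12601 = - \frac{164237}{13}$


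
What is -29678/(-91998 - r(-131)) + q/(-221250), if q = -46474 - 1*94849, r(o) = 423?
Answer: 6542490161/6816048750 ≈ 0.95987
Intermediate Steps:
q = -141323 (q = -46474 - 94849 = -141323)
-29678/(-91998 - r(-131)) + q/(-221250) = -29678/(-91998 - 1*423) - 141323/(-221250) = -29678/(-91998 - 423) - 141323*(-1/221250) = -29678/(-92421) + 141323/221250 = -29678*(-1/92421) + 141323/221250 = 29678/92421 + 141323/221250 = 6542490161/6816048750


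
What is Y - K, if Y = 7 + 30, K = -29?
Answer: 66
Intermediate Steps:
Y = 37
Y - K = 37 - 1*(-29) = 37 + 29 = 66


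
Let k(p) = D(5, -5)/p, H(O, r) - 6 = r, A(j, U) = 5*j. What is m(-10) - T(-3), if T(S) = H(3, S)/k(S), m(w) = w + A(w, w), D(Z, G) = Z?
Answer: -291/5 ≈ -58.200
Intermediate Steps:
H(O, r) = 6 + r
k(p) = 5/p
m(w) = 6*w (m(w) = w + 5*w = 6*w)
T(S) = S*(6 + S)/5 (T(S) = (6 + S)/((5/S)) = (6 + S)*(S/5) = S*(6 + S)/5)
m(-10) - T(-3) = 6*(-10) - (-3)*(6 - 3)/5 = -60 - (-3)*3/5 = -60 - 1*(-9/5) = -60 + 9/5 = -291/5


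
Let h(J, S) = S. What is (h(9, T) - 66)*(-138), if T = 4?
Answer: 8556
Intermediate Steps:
(h(9, T) - 66)*(-138) = (4 - 66)*(-138) = -62*(-138) = 8556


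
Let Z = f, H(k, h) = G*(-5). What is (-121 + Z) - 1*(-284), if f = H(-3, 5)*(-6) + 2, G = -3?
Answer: 75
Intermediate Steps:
H(k, h) = 15 (H(k, h) = -3*(-5) = 15)
f = -88 (f = 15*(-6) + 2 = -90 + 2 = -88)
Z = -88
(-121 + Z) - 1*(-284) = (-121 - 88) - 1*(-284) = -209 + 284 = 75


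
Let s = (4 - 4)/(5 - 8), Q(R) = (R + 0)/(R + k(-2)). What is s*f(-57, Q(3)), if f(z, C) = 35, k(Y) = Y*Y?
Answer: 0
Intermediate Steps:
k(Y) = Y**2
Q(R) = R/(4 + R) (Q(R) = (R + 0)/(R + (-2)**2) = R/(R + 4) = R/(4 + R))
s = 0 (s = 0/(-3) = 0*(-1/3) = 0)
s*f(-57, Q(3)) = 0*35 = 0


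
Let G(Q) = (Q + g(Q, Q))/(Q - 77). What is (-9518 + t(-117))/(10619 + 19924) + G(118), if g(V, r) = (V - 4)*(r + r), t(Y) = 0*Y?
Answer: 824942708/1252263 ≈ 658.76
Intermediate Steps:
t(Y) = 0
g(V, r) = 2*r*(-4 + V) (g(V, r) = (-4 + V)*(2*r) = 2*r*(-4 + V))
G(Q) = (Q + 2*Q*(-4 + Q))/(-77 + Q) (G(Q) = (Q + 2*Q*(-4 + Q))/(Q - 77) = (Q + 2*Q*(-4 + Q))/(-77 + Q))
(-9518 + t(-117))/(10619 + 19924) + G(118) = (-9518 + 0)/(10619 + 19924) + 118*(-7 + 2*118)/(-77 + 118) = -9518/30543 + 118*(-7 + 236)/41 = -9518*1/30543 + 118*(1/41)*229 = -9518/30543 + 27022/41 = 824942708/1252263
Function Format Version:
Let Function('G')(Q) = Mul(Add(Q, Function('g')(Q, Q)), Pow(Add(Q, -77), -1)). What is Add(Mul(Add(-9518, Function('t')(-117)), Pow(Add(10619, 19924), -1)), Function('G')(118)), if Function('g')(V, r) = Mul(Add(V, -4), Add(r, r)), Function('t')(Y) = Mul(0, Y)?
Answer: Rational(824942708, 1252263) ≈ 658.76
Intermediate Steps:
Function('t')(Y) = 0
Function('g')(V, r) = Mul(2, r, Add(-4, V)) (Function('g')(V, r) = Mul(Add(-4, V), Mul(2, r)) = Mul(2, r, Add(-4, V)))
Function('G')(Q) = Mul(Pow(Add(-77, Q), -1), Add(Q, Mul(2, Q, Add(-4, Q)))) (Function('G')(Q) = Mul(Add(Q, Mul(2, Q, Add(-4, Q))), Pow(Add(Q, -77), -1)) = Mul(Add(Q, Mul(2, Q, Add(-4, Q))), Pow(Add(-77, Q), -1)) = Mul(Pow(Add(-77, Q), -1), Add(Q, Mul(2, Q, Add(-4, Q)))))
Add(Mul(Add(-9518, Function('t')(-117)), Pow(Add(10619, 19924), -1)), Function('G')(118)) = Add(Mul(Add(-9518, 0), Pow(Add(10619, 19924), -1)), Mul(118, Pow(Add(-77, 118), -1), Add(-7, Mul(2, 118)))) = Add(Mul(-9518, Pow(30543, -1)), Mul(118, Pow(41, -1), Add(-7, 236))) = Add(Mul(-9518, Rational(1, 30543)), Mul(118, Rational(1, 41), 229)) = Add(Rational(-9518, 30543), Rational(27022, 41)) = Rational(824942708, 1252263)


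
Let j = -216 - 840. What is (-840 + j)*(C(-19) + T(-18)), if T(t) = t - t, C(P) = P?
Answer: 36024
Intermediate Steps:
T(t) = 0
j = -1056
(-840 + j)*(C(-19) + T(-18)) = (-840 - 1056)*(-19 + 0) = -1896*(-19) = 36024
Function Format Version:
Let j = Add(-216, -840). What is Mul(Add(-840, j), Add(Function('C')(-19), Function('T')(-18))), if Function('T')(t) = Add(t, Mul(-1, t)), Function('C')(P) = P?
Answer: 36024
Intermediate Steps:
Function('T')(t) = 0
j = -1056
Mul(Add(-840, j), Add(Function('C')(-19), Function('T')(-18))) = Mul(Add(-840, -1056), Add(-19, 0)) = Mul(-1896, -19) = 36024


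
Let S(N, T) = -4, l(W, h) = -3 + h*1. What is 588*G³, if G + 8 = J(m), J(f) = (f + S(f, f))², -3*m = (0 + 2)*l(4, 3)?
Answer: 301056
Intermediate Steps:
l(W, h) = -3 + h
m = 0 (m = -(0 + 2)*(-3 + 3)/3 = -2*0/3 = -⅓*0 = 0)
J(f) = (-4 + f)² (J(f) = (f - 4)² = (-4 + f)²)
G = 8 (G = -8 + (-4 + 0)² = -8 + (-4)² = -8 + 16 = 8)
588*G³ = 588*8³ = 588*512 = 301056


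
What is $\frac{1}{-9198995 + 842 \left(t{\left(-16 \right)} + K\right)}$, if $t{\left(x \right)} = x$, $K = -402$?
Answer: $- \frac{1}{9550951} \approx -1.047 \cdot 10^{-7}$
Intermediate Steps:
$\frac{1}{-9198995 + 842 \left(t{\left(-16 \right)} + K\right)} = \frac{1}{-9198995 + 842 \left(-16 - 402\right)} = \frac{1}{-9198995 + 842 \left(-418\right)} = \frac{1}{-9198995 - 351956} = \frac{1}{-9550951} = - \frac{1}{9550951}$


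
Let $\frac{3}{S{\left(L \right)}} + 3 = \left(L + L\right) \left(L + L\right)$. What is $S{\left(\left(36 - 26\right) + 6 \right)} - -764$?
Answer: $\frac{780047}{1021} \approx 764.0$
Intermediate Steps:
$S{\left(L \right)} = \frac{3}{-3 + 4 L^{2}}$ ($S{\left(L \right)} = \frac{3}{-3 + \left(L + L\right) \left(L + L\right)} = \frac{3}{-3 + 2 L 2 L} = \frac{3}{-3 + 4 L^{2}}$)
$S{\left(\left(36 - 26\right) + 6 \right)} - -764 = \frac{3}{-3 + 4 \left(\left(36 - 26\right) + 6\right)^{2}} - -764 = \frac{3}{-3 + 4 \left(10 + 6\right)^{2}} + 764 = \frac{3}{-3 + 4 \cdot 16^{2}} + 764 = \frac{3}{-3 + 4 \cdot 256} + 764 = \frac{3}{-3 + 1024} + 764 = \frac{3}{1021} + 764 = \frac{780047}{1021}$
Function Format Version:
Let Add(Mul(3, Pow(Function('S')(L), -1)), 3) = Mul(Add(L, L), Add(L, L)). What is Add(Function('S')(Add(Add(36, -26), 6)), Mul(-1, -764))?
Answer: Rational(780047, 1021) ≈ 764.00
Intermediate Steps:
Function('S')(L) = Mul(3, Pow(Add(-3, Mul(4, Pow(L, 2))), -1)) (Function('S')(L) = Mul(3, Pow(Add(-3, Mul(Add(L, L), Add(L, L))), -1)) = Mul(3, Pow(Add(-3, Mul(Mul(2, L), Mul(2, L))), -1)) = Mul(3, Pow(Add(-3, Mul(4, Pow(L, 2))), -1)))
Add(Function('S')(Add(Add(36, -26), 6)), Mul(-1, -764)) = Add(Mul(3, Pow(Add(-3, Mul(4, Pow(Add(Add(36, -26), 6), 2))), -1)), Mul(-1, -764)) = Add(Mul(3, Pow(Add(-3, Mul(4, Pow(Add(10, 6), 2))), -1)), 764) = Add(Mul(3, Pow(Add(-3, Mul(4, Pow(16, 2))), -1)), 764) = Add(Mul(3, Pow(Add(-3, Mul(4, 256)), -1)), 764) = Add(Mul(3, Pow(Add(-3, 1024), -1)), 764) = Add(Mul(3, Pow(1021, -1)), 764) = Add(Mul(3, Rational(1, 1021)), 764) = Add(Rational(3, 1021), 764) = Rational(780047, 1021)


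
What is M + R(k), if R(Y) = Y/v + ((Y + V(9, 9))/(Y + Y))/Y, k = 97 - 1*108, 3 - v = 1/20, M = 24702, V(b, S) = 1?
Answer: 176320663/7139 ≈ 24698.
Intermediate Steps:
v = 59/20 (v = 3 - 1/20 = 59/20 ≈ 2.9500)
k = -11 (k = 97 - 108 = -11)
R(Y) = 20*Y/59 + (1 + Y)/(2*Y²) (R(Y) = Y/(59/20) + ((Y + 1)/(Y + Y))/Y = Y*(20/59) + ((1 + Y)/((2*Y)))/Y = 20*Y/59 + ((1 + Y)*(1/(2*Y)))/Y = 20*Y/59 + ((1 + Y)/(2*Y))/Y = 20*Y/59 + (1 + Y)/(2*Y²))
M + R(k) = 24702 + (1/118)*(59 + 40*(-11)³ + 59*(-11))/(-11)² = 24702 + (1/118)*(1/121)*(59 + 40*(-1331) - 649) = 24702 + (1/118)*(1/121)*(59 - 53240 - 649) = 24702 + (1/118)*(1/121)*(-53830) = 24702 - 26915/7139 = 176320663/7139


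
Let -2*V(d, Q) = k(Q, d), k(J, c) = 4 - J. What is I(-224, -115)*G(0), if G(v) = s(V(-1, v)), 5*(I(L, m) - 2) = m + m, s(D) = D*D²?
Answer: 352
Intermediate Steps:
V(d, Q) = -2 + Q/2 (V(d, Q) = -(4 - Q)/2 = -2 + Q/2)
s(D) = D³
I(L, m) = 2 + 2*m/5 (I(L, m) = 2 + (m + m)/5 = 2 + (2*m)/5 = 2 + 2*m/5)
G(v) = (-2 + v/2)³
I(-224, -115)*G(0) = (2 + (⅖)*(-115))*((-4 + 0)³/8) = (2 - 46)*((⅛)*(-4)³) = -11*(-64)/2 = -44*(-8) = 352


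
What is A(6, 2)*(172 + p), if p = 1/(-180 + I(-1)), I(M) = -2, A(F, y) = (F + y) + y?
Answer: 156515/91 ≈ 1719.9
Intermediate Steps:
A(F, y) = F + 2*y
p = -1/182 (p = 1/(-180 - 2) = 1/(-182) = -1/182 ≈ -0.0054945)
A(6, 2)*(172 + p) = (6 + 2*2)*(172 - 1/182) = (6 + 4)*(31303/182) = 10*(31303/182) = 156515/91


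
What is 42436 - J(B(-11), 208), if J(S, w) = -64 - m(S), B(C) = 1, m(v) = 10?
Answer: 42510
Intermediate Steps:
J(S, w) = -74 (J(S, w) = -64 - 1*10 = -64 - 10 = -74)
42436 - J(B(-11), 208) = 42436 - 1*(-74) = 42436 + 74 = 42510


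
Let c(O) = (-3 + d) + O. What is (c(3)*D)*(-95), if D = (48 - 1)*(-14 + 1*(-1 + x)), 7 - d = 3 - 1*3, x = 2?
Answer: 406315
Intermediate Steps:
d = 7 (d = 7 - (3 - 1*3) = 7 - (3 - 3) = 7 - 1*0 = 7 + 0 = 7)
c(O) = 4 + O (c(O) = (-3 + 7) + O = 4 + O)
D = -611 (D = (48 - 1)*(-14 + 1*(-1 + 2)) = 47*(-14 + 1*1) = 47*(-14 + 1) = 47*(-13) = -611)
(c(3)*D)*(-95) = ((4 + 3)*(-611))*(-95) = (7*(-611))*(-95) = -4277*(-95) = 406315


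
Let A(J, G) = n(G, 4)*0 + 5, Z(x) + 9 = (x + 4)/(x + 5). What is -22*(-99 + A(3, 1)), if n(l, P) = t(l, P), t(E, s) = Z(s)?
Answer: 2068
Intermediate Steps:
Z(x) = -9 + (4 + x)/(5 + x) (Z(x) = -9 + (x + 4)/(x + 5) = -9 + (4 + x)/(5 + x))
t(E, s) = (-41 - 8*s)/(5 + s)
n(l, P) = (-41 - 8*P)/(5 + P)
A(J, G) = 5 (A(J, G) = ((-41 - 8*4)/(5 + 4))*0 + 5 = ((-41 - 32)/9)*0 + 5 = ((1/9)*(-73))*0 + 5 = -73/9*0 + 5 = 0 + 5 = 5)
-22*(-99 + A(3, 1)) = -22*(-99 + 5) = -22*(-94) = 2068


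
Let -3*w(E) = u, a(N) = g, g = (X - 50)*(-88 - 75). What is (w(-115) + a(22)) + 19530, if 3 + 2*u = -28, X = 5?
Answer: 161221/6 ≈ 26870.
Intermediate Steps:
g = 7335 (g = (5 - 50)*(-88 - 75) = -45*(-163) = 7335)
a(N) = 7335
u = -31/2 (u = -3/2 + (½)*(-28) = -3/2 - 14 = -31/2 ≈ -15.500)
w(E) = 31/6 (w(E) = -⅓*(-31/2) = 31/6)
(w(-115) + a(22)) + 19530 = (31/6 + 7335) + 19530 = 44041/6 + 19530 = 161221/6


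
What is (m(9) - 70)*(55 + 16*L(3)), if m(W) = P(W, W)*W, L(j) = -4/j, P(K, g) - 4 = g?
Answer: 4747/3 ≈ 1582.3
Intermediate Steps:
P(K, g) = 4 + g
m(W) = W*(4 + W) (m(W) = (4 + W)*W = W*(4 + W))
(m(9) - 70)*(55 + 16*L(3)) = (9*(4 + 9) - 70)*(55 + 16*(-4/3)) = (9*13 - 70)*(55 + 16*(-4*1/3)) = (117 - 70)*(55 + 16*(-4/3)) = 47*(55 - 64/3) = 47*(101/3) = 4747/3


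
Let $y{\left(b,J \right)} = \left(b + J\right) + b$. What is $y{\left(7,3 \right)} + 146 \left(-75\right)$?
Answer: $-10933$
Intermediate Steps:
$y{\left(b,J \right)} = J + 2 b$ ($y{\left(b,J \right)} = \left(J + b\right) + b = J + 2 b$)
$y{\left(7,3 \right)} + 146 \left(-75\right) = \left(3 + 2 \cdot 7\right) + 146 \left(-75\right) = \left(3 + 14\right) - 10950 = 17 - 10950 = -10933$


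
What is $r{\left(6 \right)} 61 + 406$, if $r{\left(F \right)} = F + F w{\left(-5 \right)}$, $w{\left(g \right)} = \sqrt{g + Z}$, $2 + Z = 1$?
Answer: $772 + 366 i \sqrt{6} \approx 772.0 + 896.51 i$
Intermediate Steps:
$Z = -1$ ($Z = -2 + 1 = -1$)
$w{\left(g \right)} = \sqrt{-1 + g}$ ($w{\left(g \right)} = \sqrt{g - 1} = \sqrt{-1 + g}$)
$r{\left(F \right)} = F + i F \sqrt{6}$ ($r{\left(F \right)} = F + F \sqrt{-1 - 5} = F + F \sqrt{-6} = F + F i \sqrt{6} = F + i F \sqrt{6}$)
$r{\left(6 \right)} 61 + 406 = 6 \left(1 + i \sqrt{6}\right) 61 + 406 = \left(6 + 6 i \sqrt{6}\right) 61 + 406 = \left(366 + 366 i \sqrt{6}\right) + 406 = 772 + 366 i \sqrt{6}$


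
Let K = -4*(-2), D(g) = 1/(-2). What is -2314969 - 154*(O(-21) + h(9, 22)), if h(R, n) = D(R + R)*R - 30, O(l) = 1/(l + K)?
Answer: -30025374/13 ≈ -2.3096e+6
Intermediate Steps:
D(g) = -1/2
K = 8
O(l) = 1/(8 + l) (O(l) = 1/(l + 8) = 1/(8 + l))
h(R, n) = -30 - R/2 (h(R, n) = -R/2 - 30 = -30 - R/2)
-2314969 - 154*(O(-21) + h(9, 22)) = -2314969 - 154*(1/(8 - 21) + (-30 - 1/2*9)) = -2314969 - 154*(1/(-13) + (-30 - 9/2)) = -2314969 - 154*(-1/13 - 69/2) = -2314969 - 154*(-899)/26 = -2314969 - 1*(-69223/13) = -2314969 + 69223/13 = -30025374/13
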